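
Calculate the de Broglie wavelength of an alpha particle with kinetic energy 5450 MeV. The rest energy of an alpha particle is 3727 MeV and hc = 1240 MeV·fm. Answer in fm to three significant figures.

λ = 0.148 fm

Total energy E = KE + m₀c² = 5450 + 3727 = 9177 MeV.
(pc)² = E² − (m₀c²)² = (9177)² − (3727)² = 7.033 × 10⁷ MeV², so pc = 8386 MeV.
λ = hc/(pc) = 1240 MeV·fm / 8386 MeV = 0.148 fm.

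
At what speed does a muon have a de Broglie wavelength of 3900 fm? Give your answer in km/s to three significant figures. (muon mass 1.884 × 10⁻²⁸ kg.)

p = h/λ = 6.626 × 10⁻³⁴ / 3.900 × 10⁻¹² = 1.699 × 10⁻²² kg·m/s.
v = p/m = 1.699 × 10⁻²² / 1.884 × 10⁻²⁸ = 9.02 × 10⁵ m/s = 902 km/s.

v = 902 km/s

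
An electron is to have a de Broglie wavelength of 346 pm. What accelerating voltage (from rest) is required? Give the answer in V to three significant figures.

p = h/λ = 6.626 × 10⁻³⁴ / 3.460 × 10⁻¹⁰ = 1.915 × 10⁻²⁴ kg·m/s.
KE = p²/(2m) = 2.013 × 10⁻¹⁸ J.
V = KE/e = 2.013 × 10⁻¹⁸ / (1.602 × 10⁻¹⁹) = 12.6 V.

V = 12.6 V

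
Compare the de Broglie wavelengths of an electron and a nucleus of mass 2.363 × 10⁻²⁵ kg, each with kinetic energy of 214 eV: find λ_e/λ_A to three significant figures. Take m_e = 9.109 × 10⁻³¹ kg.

At fixed KE, p = √(2mKE) so λ = h/p ∝ 1/√m.
λ_e/λ_A = √(m_A/m_e) = √(2.363 × 10⁻²⁵/9.109 × 10⁻³¹) = √(2.594 × 10⁵) = 509.

λ_e/λ_A = 509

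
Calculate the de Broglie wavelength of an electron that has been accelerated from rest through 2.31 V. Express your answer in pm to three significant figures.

KE = eV = 1.602 × 10⁻¹⁹ × 2.310 = 3.701 × 10⁻¹⁹ J.
p = √(2mKE) = √(2 × 9.109 × 10⁻³¹ × 3.701 × 10⁻¹⁹) = 8.211 × 10⁻²⁵ kg·m/s.
λ = h/p = 6.626 × 10⁻³⁴ / 8.211 × 10⁻²⁵ = 8.07 × 10⁻¹⁰ m = 807 pm.

λ = 807 pm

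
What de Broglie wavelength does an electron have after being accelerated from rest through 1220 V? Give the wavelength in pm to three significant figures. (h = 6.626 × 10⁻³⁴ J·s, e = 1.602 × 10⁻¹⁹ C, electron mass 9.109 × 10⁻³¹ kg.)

KE = eV = 1.602 × 10⁻¹⁹ × 1220 = 1.954 × 10⁻¹⁶ J.
p = √(2mKE) = √(2 × 9.109 × 10⁻³¹ × 1.954 × 10⁻¹⁶) = 1.887 × 10⁻²³ kg·m/s.
λ = h/p = 6.626 × 10⁻³⁴ / 1.887 × 10⁻²³ = 3.51 × 10⁻¹¹ m = 35.1 pm.

λ = 35.1 pm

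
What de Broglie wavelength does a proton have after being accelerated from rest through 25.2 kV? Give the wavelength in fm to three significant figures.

KE = eV = 1.602 × 10⁻¹⁹ × 2.520 × 10⁴ = 4.037 × 10⁻¹⁵ J.
p = √(2mKE) = √(2 × 1.673 × 10⁻²⁷ × 4.037 × 10⁻¹⁵) = 3.675 × 10⁻²¹ kg·m/s.
λ = h/p = 6.626 × 10⁻³⁴ / 3.675 × 10⁻²¹ = 1.80 × 10⁻¹³ m = 180 fm.

λ = 180 fm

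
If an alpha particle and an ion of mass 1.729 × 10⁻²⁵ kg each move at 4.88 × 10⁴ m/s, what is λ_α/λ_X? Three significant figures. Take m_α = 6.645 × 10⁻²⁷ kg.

λ_α/λ_X = 26.0

At fixed v, p = mv so λ = h/(mv) ∝ 1/m.
λ_α/λ_X = m_X/m_α = 1.729 × 10⁻²⁵/6.645 × 10⁻²⁷ = 26.0.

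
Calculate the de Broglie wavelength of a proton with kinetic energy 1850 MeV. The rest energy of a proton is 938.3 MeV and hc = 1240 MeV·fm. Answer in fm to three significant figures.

Total energy E = KE + m₀c² = 1850 + 938.3 = 2788.3 MeV.
(pc)² = E² − (m₀c²)² = (2788.3)² − (938.3)² = 6.894 × 10⁶ MeV², so pc = 2626 MeV.
λ = hc/(pc) = 1240 MeV·fm / 2626 MeV = 0.472 fm.

λ = 0.472 fm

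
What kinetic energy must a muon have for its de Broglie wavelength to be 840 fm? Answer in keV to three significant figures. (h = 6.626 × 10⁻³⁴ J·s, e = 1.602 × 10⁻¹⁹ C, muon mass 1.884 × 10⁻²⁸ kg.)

KE = 10.3 keV

p = h/λ = 6.626 × 10⁻³⁴ / 8.400 × 10⁻¹³ = 7.888 × 10⁻²² kg·m/s.
KE = p²/(2m) = (7.888 × 10⁻²²)² / (2 × 1.884 × 10⁻²⁸) = 1.651 × 10⁻¹⁵ J = 10.3 keV.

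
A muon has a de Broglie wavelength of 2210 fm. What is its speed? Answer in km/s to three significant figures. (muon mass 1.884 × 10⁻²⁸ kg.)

v = 1590 km/s

p = h/λ = 6.626 × 10⁻³⁴ / 2.210 × 10⁻¹² = 2.998 × 10⁻²² kg·m/s.
v = p/m = 2.998 × 10⁻²² / 1.884 × 10⁻²⁸ = 1.59 × 10⁶ m/s = 1590 km/s.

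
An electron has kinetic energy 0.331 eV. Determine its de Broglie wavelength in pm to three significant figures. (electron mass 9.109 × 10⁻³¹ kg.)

KE = 0.331 eV = 5.303 × 10⁻²⁰ J.
p = √(2mKE) = √(2 × 9.109 × 10⁻³¹ × 5.303 × 10⁻²⁰) = 3.108 × 10⁻²⁵ kg·m/s.
λ = h/p = 6.626 × 10⁻³⁴ / 3.108 × 10⁻²⁵ = 2.13 × 10⁻⁹ m = 2130 pm.

λ = 2130 pm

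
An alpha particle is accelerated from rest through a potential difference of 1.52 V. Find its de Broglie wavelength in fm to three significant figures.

λ = 8240 fm

KE = 2eV = 2 × 1.602 × 10⁻¹⁹ × 1.520 = 4.870 × 10⁻¹⁹ J.
p = √(2mKE) = √(2 × 6.645 × 10⁻²⁷ × 4.870 × 10⁻¹⁹) = 8.045 × 10⁻²³ kg·m/s.
λ = h/p = 6.626 × 10⁻³⁴ / 8.045 × 10⁻²³ = 8.24 × 10⁻¹² m = 8240 fm.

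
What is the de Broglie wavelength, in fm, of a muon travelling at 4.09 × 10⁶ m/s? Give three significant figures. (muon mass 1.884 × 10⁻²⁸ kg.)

λ = 860 fm

p = mv = 1.884 × 10⁻²⁸ × 4.09 × 10⁶ = 7.706 × 10⁻²² kg·m/s.
λ = h/p = 6.626 × 10⁻³⁴ / 7.706 × 10⁻²² = 8.60 × 10⁻¹³ m = 860 fm.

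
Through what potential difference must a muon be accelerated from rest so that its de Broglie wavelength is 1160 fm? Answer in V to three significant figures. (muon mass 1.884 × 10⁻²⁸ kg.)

p = h/λ = 6.626 × 10⁻³⁴ / 1.160 × 10⁻¹² = 5.712 × 10⁻²² kg·m/s.
KE = p²/(2m) = 8.659 × 10⁻¹⁶ J.
V = KE/e = 8.659 × 10⁻¹⁶ / (1.602 × 10⁻¹⁹) = 5410 V.

V = 5410 V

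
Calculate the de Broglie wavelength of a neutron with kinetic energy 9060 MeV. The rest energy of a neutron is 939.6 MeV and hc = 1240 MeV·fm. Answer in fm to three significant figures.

Total energy E = KE + m₀c² = 9060 + 939.6 = 9999.6 MeV.
(pc)² = E² − (m₀c²)² = (9999.6)² − (939.6)² = 9.911 × 10⁷ MeV², so pc = 9955 MeV.
λ = hc/(pc) = 1240 MeV·fm / 9955 MeV = 0.125 fm.

λ = 0.125 fm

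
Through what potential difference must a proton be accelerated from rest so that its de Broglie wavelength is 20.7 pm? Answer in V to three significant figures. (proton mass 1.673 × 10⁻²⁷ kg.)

V = 1.91 V

p = h/λ = 6.626 × 10⁻³⁴ / 2.070 × 10⁻¹¹ = 3.201 × 10⁻²³ kg·m/s.
KE = p²/(2m) = 3.062 × 10⁻¹⁹ J.
V = KE/e = 3.062 × 10⁻¹⁹ / (1.602 × 10⁻¹⁹) = 1.91 V.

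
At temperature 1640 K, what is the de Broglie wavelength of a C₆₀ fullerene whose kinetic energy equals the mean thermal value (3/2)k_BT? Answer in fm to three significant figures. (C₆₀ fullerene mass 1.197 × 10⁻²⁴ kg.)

KE = (3/2)k_BT = 1.5 × 1.381 × 10⁻²³ × 1640 = 3.397 × 10⁻²⁰ J.
p = √(2mKE) = √(2 × 1.197 × 10⁻²⁴ × 3.397 × 10⁻²⁰) = 2.852 × 10⁻²² kg·m/s.
λ = h/p = 2.32 × 10⁻¹² m = 2320 fm.

λ = 2320 fm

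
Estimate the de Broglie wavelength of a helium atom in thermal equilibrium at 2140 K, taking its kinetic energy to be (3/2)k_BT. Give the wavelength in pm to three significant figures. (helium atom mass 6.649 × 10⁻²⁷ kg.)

KE = (3/2)k_BT = 1.5 × 1.381 × 10⁻²³ × 2140 = 4.433 × 10⁻²⁰ J.
p = √(2mKE) = √(2 × 6.649 × 10⁻²⁷ × 4.433 × 10⁻²⁰) = 2.428 × 10⁻²³ kg·m/s.
λ = h/p = 2.73 × 10⁻¹¹ m = 27.3 pm.

λ = 27.3 pm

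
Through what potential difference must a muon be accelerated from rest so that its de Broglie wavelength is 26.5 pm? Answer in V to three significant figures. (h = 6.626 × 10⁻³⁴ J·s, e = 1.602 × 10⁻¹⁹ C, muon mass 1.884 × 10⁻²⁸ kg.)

V = 10.4 V

p = h/λ = 6.626 × 10⁻³⁴ / 2.650 × 10⁻¹¹ = 2.500 × 10⁻²³ kg·m/s.
KE = p²/(2m) = 1.659 × 10⁻¹⁸ J.
V = KE/e = 1.659 × 10⁻¹⁸ / (1.602 × 10⁻¹⁹) = 10.4 V.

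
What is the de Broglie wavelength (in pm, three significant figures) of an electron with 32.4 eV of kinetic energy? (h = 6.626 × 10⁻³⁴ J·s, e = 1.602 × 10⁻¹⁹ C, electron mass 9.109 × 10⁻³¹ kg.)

λ = 215 pm

KE = 32.4 eV = 5.190 × 10⁻¹⁸ J.
p = √(2mKE) = √(2 × 9.109 × 10⁻³¹ × 5.190 × 10⁻¹⁸) = 3.075 × 10⁻²⁴ kg·m/s.
λ = h/p = 6.626 × 10⁻³⁴ / 3.075 × 10⁻²⁴ = 2.15 × 10⁻¹⁰ m = 215 pm.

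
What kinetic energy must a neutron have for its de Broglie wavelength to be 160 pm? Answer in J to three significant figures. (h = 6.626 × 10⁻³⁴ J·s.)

KE = 5.12 × 10⁻²¹ J

p = h/λ = 6.626 × 10⁻³⁴ / 1.600 × 10⁻¹⁰ = 4.141 × 10⁻²⁴ kg·m/s.
KE = p²/(2m) = (4.141 × 10⁻²⁴)² / (2 × 1.675 × 10⁻²⁷) = 5.119 × 10⁻²¹ J = 5.12 × 10⁻²¹ J.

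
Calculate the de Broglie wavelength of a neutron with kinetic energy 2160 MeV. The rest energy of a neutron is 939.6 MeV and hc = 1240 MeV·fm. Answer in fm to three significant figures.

Total energy E = KE + m₀c² = 2160 + 939.6 = 3099.6 MeV.
(pc)² = E² − (m₀c²)² = (3099.6)² − (939.6)² = 8.725 × 10⁶ MeV², so pc = 2954 MeV.
λ = hc/(pc) = 1240 MeV·fm / 2954 MeV = 0.420 fm.

λ = 0.420 fm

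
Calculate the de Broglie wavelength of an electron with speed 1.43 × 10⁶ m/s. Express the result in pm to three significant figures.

λ = 509 pm

p = mv = 9.109 × 10⁻³¹ × 1.43 × 10⁶ = 1.303 × 10⁻²⁴ kg·m/s.
λ = h/p = 6.626 × 10⁻³⁴ / 1.303 × 10⁻²⁴ = 5.09 × 10⁻¹⁰ m = 509 pm.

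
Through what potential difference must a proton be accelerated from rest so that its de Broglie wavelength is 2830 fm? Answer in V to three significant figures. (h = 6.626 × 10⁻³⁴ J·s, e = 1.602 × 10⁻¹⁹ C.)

p = h/λ = 6.626 × 10⁻³⁴ / 2.830 × 10⁻¹² = 2.341 × 10⁻²² kg·m/s.
KE = p²/(2m) = 1.638 × 10⁻¹⁷ J.
V = KE/e = 1.638 × 10⁻¹⁷ / (1.602 × 10⁻¹⁹) = 102 V.

V = 102 V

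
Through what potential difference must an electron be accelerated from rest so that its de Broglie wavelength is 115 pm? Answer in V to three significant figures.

V = 114 V

p = h/λ = 6.626 × 10⁻³⁴ / 1.150 × 10⁻¹⁰ = 5.762 × 10⁻²⁴ kg·m/s.
KE = p²/(2m) = 1.822 × 10⁻¹⁷ J.
V = KE/e = 1.822 × 10⁻¹⁷ / (1.602 × 10⁻¹⁹) = 114 V.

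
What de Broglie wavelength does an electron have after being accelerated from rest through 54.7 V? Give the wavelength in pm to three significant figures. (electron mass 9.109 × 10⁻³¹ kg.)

λ = 166 pm

KE = eV = 1.602 × 10⁻¹⁹ × 54.70 = 8.763 × 10⁻¹⁸ J.
p = √(2mKE) = √(2 × 9.109 × 10⁻³¹ × 8.763 × 10⁻¹⁸) = 3.996 × 10⁻²⁴ kg·m/s.
λ = h/p = 6.626 × 10⁻³⁴ / 3.996 × 10⁻²⁴ = 1.66 × 10⁻¹⁰ m = 166 pm.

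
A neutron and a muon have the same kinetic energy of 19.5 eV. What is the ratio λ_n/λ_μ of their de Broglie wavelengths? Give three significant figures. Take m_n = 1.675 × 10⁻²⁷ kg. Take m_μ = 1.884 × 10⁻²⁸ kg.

At fixed KE, p = √(2mKE) so λ = h/p ∝ 1/√m.
λ_n/λ_μ = √(m_μ/m_n) = √(1.884 × 10⁻²⁸/1.675 × 10⁻²⁷) = √(0.1125) = 0.335.

λ_n/λ_μ = 0.335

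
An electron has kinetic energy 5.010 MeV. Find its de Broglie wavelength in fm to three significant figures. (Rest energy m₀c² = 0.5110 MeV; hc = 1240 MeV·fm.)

Total energy E = KE + m₀c² = 5.010 + 0.5110 = 5.5210 MeV.
(pc)² = E² − (m₀c²)² = (5.5210)² − (0.5110)² = 30.22 MeV², so pc = 5.497 MeV.
λ = hc/(pc) = 1240 MeV·fm / 5.497 MeV = 226 fm.

λ = 226 fm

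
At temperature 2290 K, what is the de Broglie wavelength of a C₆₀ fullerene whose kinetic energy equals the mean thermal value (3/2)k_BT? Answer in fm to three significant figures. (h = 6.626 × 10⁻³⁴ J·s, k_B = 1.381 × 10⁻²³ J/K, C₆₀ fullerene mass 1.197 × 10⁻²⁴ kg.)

λ = 1970 fm

KE = (3/2)k_BT = 1.5 × 1.381 × 10⁻²³ × 2290 = 4.744 × 10⁻²⁰ J.
p = √(2mKE) = √(2 × 1.197 × 10⁻²⁴ × 4.744 × 10⁻²⁰) = 3.370 × 10⁻²² kg·m/s.
λ = h/p = 1.97 × 10⁻¹² m = 1970 fm.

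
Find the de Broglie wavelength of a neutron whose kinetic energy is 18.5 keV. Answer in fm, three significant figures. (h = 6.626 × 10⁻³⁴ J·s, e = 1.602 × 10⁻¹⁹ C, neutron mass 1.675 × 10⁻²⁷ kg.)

λ = 210 fm

KE = 18.5 keV = 2.964 × 10⁻¹⁵ J.
p = √(2mKE) = √(2 × 1.675 × 10⁻²⁷ × 2.964 × 10⁻¹⁵) = 3.151 × 10⁻²¹ kg·m/s.
λ = h/p = 6.626 × 10⁻³⁴ / 3.151 × 10⁻²¹ = 2.10 × 10⁻¹³ m = 210 fm.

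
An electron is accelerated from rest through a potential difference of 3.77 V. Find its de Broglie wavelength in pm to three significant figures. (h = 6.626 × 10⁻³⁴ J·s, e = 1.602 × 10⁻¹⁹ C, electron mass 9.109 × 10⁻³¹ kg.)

KE = eV = 1.602 × 10⁻¹⁹ × 3.770 = 6.040 × 10⁻¹⁹ J.
p = √(2mKE) = √(2 × 9.109 × 10⁻³¹ × 6.040 × 10⁻¹⁹) = 1.049 × 10⁻²⁴ kg·m/s.
λ = h/p = 6.626 × 10⁻³⁴ / 1.049 × 10⁻²⁴ = 6.32 × 10⁻¹⁰ m = 632 pm.

λ = 632 pm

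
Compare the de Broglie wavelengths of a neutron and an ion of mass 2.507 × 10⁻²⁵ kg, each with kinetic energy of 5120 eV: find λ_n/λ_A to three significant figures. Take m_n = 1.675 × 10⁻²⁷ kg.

At fixed KE, p = √(2mKE) so λ = h/p ∝ 1/√m.
λ_n/λ_A = √(m_A/m_n) = √(2.507 × 10⁻²⁵/1.675 × 10⁻²⁷) = √(149.7) = 12.2.

λ_n/λ_A = 12.2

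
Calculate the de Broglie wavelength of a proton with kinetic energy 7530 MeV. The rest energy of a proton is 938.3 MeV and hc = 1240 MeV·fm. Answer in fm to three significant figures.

Total energy E = KE + m₀c² = 7530 + 938.3 = 8468.3 MeV.
(pc)² = E² − (m₀c²)² = (8468.3)² − (938.3)² = 7.083 × 10⁷ MeV², so pc = 8416 MeV.
λ = hc/(pc) = 1240 MeV·fm / 8416 MeV = 0.147 fm.

λ = 0.147 fm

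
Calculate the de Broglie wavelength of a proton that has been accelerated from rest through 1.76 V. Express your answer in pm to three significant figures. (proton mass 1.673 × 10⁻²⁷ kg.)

KE = eV = 1.602 × 10⁻¹⁹ × 1.760 = 2.820 × 10⁻¹⁹ J.
p = √(2mKE) = √(2 × 1.673 × 10⁻²⁷ × 2.820 × 10⁻¹⁹) = 3.072 × 10⁻²³ kg·m/s.
λ = h/p = 6.626 × 10⁻³⁴ / 3.072 × 10⁻²³ = 2.16 × 10⁻¹¹ m = 21.6 pm.

λ = 21.6 pm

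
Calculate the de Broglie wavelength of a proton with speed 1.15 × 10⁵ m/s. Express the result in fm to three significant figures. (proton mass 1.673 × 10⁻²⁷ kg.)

λ = 3440 fm

p = mv = 1.673 × 10⁻²⁷ × 1.15 × 10⁵ = 1.924 × 10⁻²² kg·m/s.
λ = h/p = 6.626 × 10⁻³⁴ / 1.924 × 10⁻²² = 3.44 × 10⁻¹² m = 3440 fm.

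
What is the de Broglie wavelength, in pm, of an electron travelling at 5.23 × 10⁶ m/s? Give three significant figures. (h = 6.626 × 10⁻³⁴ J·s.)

p = mv = 9.109 × 10⁻³¹ × 5.23 × 10⁶ = 4.764 × 10⁻²⁴ kg·m/s.
λ = h/p = 6.626 × 10⁻³⁴ / 4.764 × 10⁻²⁴ = 1.39 × 10⁻¹⁰ m = 139 pm.

λ = 139 pm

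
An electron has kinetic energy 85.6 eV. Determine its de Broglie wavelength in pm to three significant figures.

KE = 85.6 eV = 1.371 × 10⁻¹⁷ J.
p = √(2mKE) = √(2 × 9.109 × 10⁻³¹ × 1.371 × 10⁻¹⁷) = 4.998 × 10⁻²⁴ kg·m/s.
λ = h/p = 6.626 × 10⁻³⁴ / 4.998 × 10⁻²⁴ = 1.33 × 10⁻¹⁰ m = 133 pm.

λ = 133 pm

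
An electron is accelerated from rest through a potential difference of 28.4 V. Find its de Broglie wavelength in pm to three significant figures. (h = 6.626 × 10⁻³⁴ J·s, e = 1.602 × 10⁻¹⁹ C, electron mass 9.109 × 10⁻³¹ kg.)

KE = eV = 1.602 × 10⁻¹⁹ × 28.40 = 4.550 × 10⁻¹⁸ J.
p = √(2mKE) = √(2 × 9.109 × 10⁻³¹ × 4.550 × 10⁻¹⁸) = 2.879 × 10⁻²⁴ kg·m/s.
λ = h/p = 6.626 × 10⁻³⁴ / 2.879 × 10⁻²⁴ = 2.30 × 10⁻¹⁰ m = 230 pm.

λ = 230 pm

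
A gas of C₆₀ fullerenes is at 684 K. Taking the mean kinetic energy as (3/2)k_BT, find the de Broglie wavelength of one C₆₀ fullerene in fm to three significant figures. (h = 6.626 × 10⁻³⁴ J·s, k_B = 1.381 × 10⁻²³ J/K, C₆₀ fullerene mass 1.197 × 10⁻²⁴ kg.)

KE = (3/2)k_BT = 1.5 × 1.381 × 10⁻²³ × 684 = 1.417 × 10⁻²⁰ J.
p = √(2mKE) = √(2 × 1.197 × 10⁻²⁴ × 1.417 × 10⁻²⁰) = 1.842 × 10⁻²² kg·m/s.
λ = h/p = 3.60 × 10⁻¹² m = 3600 fm.

λ = 3600 fm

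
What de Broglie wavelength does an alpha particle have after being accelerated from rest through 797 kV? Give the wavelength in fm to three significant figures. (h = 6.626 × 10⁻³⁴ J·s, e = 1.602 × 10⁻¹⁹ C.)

λ = 11.4 fm

KE = 2eV = 2 × 1.602 × 10⁻¹⁹ × 7.970 × 10⁵ = 2.554 × 10⁻¹³ J.
p = √(2mKE) = √(2 × 6.645 × 10⁻²⁷ × 2.554 × 10⁻¹³) = 5.826 × 10⁻²⁰ kg·m/s.
λ = h/p = 6.626 × 10⁻³⁴ / 5.826 × 10⁻²⁰ = 1.14 × 10⁻¹⁴ m = 11.4 fm.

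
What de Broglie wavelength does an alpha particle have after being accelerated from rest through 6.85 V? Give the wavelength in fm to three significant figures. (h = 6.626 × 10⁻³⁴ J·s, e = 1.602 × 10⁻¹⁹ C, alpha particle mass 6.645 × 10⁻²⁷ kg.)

λ = 3880 fm

KE = 2eV = 2 × 1.602 × 10⁻¹⁹ × 6.850 = 2.195 × 10⁻¹⁸ J.
p = √(2mKE) = √(2 × 6.645 × 10⁻²⁷ × 2.195 × 10⁻¹⁸) = 1.708 × 10⁻²² kg·m/s.
λ = h/p = 6.626 × 10⁻³⁴ / 1.708 × 10⁻²² = 3.88 × 10⁻¹² m = 3880 fm.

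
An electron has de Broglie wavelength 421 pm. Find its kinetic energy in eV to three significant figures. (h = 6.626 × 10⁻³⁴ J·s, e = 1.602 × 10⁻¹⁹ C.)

KE = 8.49 eV

p = h/λ = 6.626 × 10⁻³⁴ / 4.210 × 10⁻¹⁰ = 1.574 × 10⁻²⁴ kg·m/s.
KE = p²/(2m) = (1.574 × 10⁻²⁴)² / (2 × 9.109 × 10⁻³¹) = 1.360 × 10⁻¹⁸ J = 8.49 eV.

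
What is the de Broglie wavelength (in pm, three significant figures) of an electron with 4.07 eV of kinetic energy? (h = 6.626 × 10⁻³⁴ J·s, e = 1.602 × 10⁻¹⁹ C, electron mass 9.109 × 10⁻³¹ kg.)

λ = 608 pm

KE = 4.07 eV = 6.520 × 10⁻¹⁹ J.
p = √(2mKE) = √(2 × 9.109 × 10⁻³¹ × 6.520 × 10⁻¹⁹) = 1.090 × 10⁻²⁴ kg·m/s.
λ = h/p = 6.626 × 10⁻³⁴ / 1.090 × 10⁻²⁴ = 6.08 × 10⁻¹⁰ m = 608 pm.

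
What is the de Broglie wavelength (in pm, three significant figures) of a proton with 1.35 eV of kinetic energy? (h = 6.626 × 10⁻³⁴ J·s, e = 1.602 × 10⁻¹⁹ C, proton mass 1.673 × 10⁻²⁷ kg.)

KE = 1.35 eV = 2.163 × 10⁻¹⁹ J.
p = √(2mKE) = √(2 × 1.673 × 10⁻²⁷ × 2.163 × 10⁻¹⁹) = 2.690 × 10⁻²³ kg·m/s.
λ = h/p = 6.626 × 10⁻³⁴ / 2.690 × 10⁻²³ = 2.46 × 10⁻¹¹ m = 24.6 pm.

λ = 24.6 pm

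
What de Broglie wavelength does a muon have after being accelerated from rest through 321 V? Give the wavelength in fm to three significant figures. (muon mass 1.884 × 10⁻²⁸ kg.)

KE = eV = 1.602 × 10⁻¹⁹ × 321.0 = 5.142 × 10⁻¹⁷ J.
p = √(2mKE) = √(2 × 1.884 × 10⁻²⁸ × 5.142 × 10⁻¹⁷) = 1.392 × 10⁻²² kg·m/s.
λ = h/p = 6.626 × 10⁻³⁴ / 1.392 × 10⁻²² = 4.76 × 10⁻¹² m = 4760 fm.

λ = 4760 fm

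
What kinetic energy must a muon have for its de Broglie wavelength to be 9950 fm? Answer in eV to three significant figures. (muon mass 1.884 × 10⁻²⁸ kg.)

KE = 73.5 eV

p = h/λ = 6.626 × 10⁻³⁴ / 9.950 × 10⁻¹² = 6.659 × 10⁻²³ kg·m/s.
KE = p²/(2m) = (6.659 × 10⁻²³)² / (2 × 1.884 × 10⁻²⁸) = 1.177 × 10⁻¹⁷ J = 73.5 eV.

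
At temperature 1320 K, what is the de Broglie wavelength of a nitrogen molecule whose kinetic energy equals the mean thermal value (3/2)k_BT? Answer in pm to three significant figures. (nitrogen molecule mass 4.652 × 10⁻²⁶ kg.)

KE = (3/2)k_BT = 1.5 × 1.381 × 10⁻²³ × 1320 = 2.734 × 10⁻²⁰ J.
p = √(2mKE) = √(2 × 4.652 × 10⁻²⁶ × 2.734 × 10⁻²⁰) = 5.044 × 10⁻²³ kg·m/s.
λ = h/p = 1.31 × 10⁻¹¹ m = 13.1 pm.

λ = 13.1 pm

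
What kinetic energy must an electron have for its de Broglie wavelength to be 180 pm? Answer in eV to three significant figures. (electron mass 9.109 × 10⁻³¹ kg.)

p = h/λ = 6.626 × 10⁻³⁴ / 1.800 × 10⁻¹⁰ = 3.681 × 10⁻²⁴ kg·m/s.
KE = p²/(2m) = (3.681 × 10⁻²⁴)² / (2 × 9.109 × 10⁻³¹) = 7.438 × 10⁻¹⁸ J = 46.4 eV.

KE = 46.4 eV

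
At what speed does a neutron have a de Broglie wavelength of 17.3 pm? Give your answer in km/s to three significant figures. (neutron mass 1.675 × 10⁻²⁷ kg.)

p = h/λ = 6.626 × 10⁻³⁴ / 1.730 × 10⁻¹¹ = 3.830 × 10⁻²³ kg·m/s.
v = p/m = 3.830 × 10⁻²³ / 1.675 × 10⁻²⁷ = 2.29 × 10⁴ m/s = 22.9 km/s.

v = 22.9 km/s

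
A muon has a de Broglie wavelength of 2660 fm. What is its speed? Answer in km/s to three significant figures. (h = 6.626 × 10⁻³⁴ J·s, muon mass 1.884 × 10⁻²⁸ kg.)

p = h/λ = 6.626 × 10⁻³⁴ / 2.660 × 10⁻¹² = 2.491 × 10⁻²² kg·m/s.
v = p/m = 2.491 × 10⁻²² / 1.884 × 10⁻²⁸ = 1.32 × 10⁶ m/s = 1320 km/s.

v = 1320 km/s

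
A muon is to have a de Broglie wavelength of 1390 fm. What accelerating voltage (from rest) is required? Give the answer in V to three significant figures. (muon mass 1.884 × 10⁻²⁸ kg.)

p = h/λ = 6.626 × 10⁻³⁴ / 1.390 × 10⁻¹² = 4.767 × 10⁻²² kg·m/s.
KE = p²/(2m) = 6.031 × 10⁻¹⁶ J.
V = KE/e = 6.031 × 10⁻¹⁶ / (1.602 × 10⁻¹⁹) = 3760 V.

V = 3760 V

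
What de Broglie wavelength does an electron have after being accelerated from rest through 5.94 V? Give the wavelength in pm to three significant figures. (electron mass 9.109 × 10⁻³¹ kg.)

λ = 503 pm

KE = eV = 1.602 × 10⁻¹⁹ × 5.940 = 9.516 × 10⁻¹⁹ J.
p = √(2mKE) = √(2 × 9.109 × 10⁻³¹ × 9.516 × 10⁻¹⁹) = 1.317 × 10⁻²⁴ kg·m/s.
λ = h/p = 6.626 × 10⁻³⁴ / 1.317 × 10⁻²⁴ = 5.03 × 10⁻¹⁰ m = 503 pm.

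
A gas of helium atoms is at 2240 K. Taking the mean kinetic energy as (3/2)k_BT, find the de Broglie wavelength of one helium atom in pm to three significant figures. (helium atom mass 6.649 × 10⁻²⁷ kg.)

λ = 26.7 pm

KE = (3/2)k_BT = 1.5 × 1.381 × 10⁻²³ × 2240 = 4.640 × 10⁻²⁰ J.
p = √(2mKE) = √(2 × 6.649 × 10⁻²⁷ × 4.640 × 10⁻²⁰) = 2.484 × 10⁻²³ kg·m/s.
λ = h/p = 2.67 × 10⁻¹¹ m = 26.7 pm.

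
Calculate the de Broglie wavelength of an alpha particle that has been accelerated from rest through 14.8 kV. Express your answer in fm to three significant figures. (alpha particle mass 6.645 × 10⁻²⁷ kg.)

λ = 83.5 fm

KE = 2eV = 2 × 1.602 × 10⁻¹⁹ × 1.480 × 10⁴ = 4.742 × 10⁻¹⁵ J.
p = √(2mKE) = √(2 × 6.645 × 10⁻²⁷ × 4.742 × 10⁻¹⁵) = 7.939 × 10⁻²¹ kg·m/s.
λ = h/p = 6.626 × 10⁻³⁴ / 7.939 × 10⁻²¹ = 8.35 × 10⁻¹⁴ m = 83.5 fm.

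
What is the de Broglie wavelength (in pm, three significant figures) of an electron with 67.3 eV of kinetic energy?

KE = 67.3 eV = 1.078 × 10⁻¹⁷ J.
p = √(2mKE) = √(2 × 9.109 × 10⁻³¹ × 1.078 × 10⁻¹⁷) = 4.432 × 10⁻²⁴ kg·m/s.
λ = h/p = 6.626 × 10⁻³⁴ / 4.432 × 10⁻²⁴ = 1.50 × 10⁻¹⁰ m = 150 pm.

λ = 150 pm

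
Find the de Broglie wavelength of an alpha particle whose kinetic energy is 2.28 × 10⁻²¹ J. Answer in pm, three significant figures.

λ = 120 pm

p = √(2mKE) = √(2 × 6.645 × 10⁻²⁷ × 2.280 × 10⁻²¹) = 5.505 × 10⁻²⁴ kg·m/s.
λ = h/p = 6.626 × 10⁻³⁴ / 5.505 × 10⁻²⁴ = 1.20 × 10⁻¹⁰ m = 120 pm.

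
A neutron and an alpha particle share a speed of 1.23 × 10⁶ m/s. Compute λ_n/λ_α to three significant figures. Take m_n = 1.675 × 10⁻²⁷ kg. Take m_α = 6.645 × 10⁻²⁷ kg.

At fixed v, p = mv so λ = h/(mv) ∝ 1/m.
λ_n/λ_α = m_α/m_n = 6.645 × 10⁻²⁷/1.675 × 10⁻²⁷ = 3.97.

λ_n/λ_α = 3.97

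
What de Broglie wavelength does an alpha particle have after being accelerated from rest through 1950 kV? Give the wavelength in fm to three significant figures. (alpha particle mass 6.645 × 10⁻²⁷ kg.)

λ = 7.27 fm

KE = 2eV = 2 × 1.602 × 10⁻¹⁹ × 1.950 × 10⁶ = 6.248 × 10⁻¹³ J.
p = √(2mKE) = √(2 × 6.645 × 10⁻²⁷ × 6.248 × 10⁻¹³) = 9.112 × 10⁻²⁰ kg·m/s.
λ = h/p = 6.626 × 10⁻³⁴ / 9.112 × 10⁻²⁰ = 7.27 × 10⁻¹⁵ m = 7.27 fm.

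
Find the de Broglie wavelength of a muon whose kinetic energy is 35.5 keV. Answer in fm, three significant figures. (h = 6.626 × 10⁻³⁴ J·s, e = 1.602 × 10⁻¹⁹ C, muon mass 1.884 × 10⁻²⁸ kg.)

KE = 35.5 keV = 5.687 × 10⁻¹⁵ J.
p = √(2mKE) = √(2 × 1.884 × 10⁻²⁸ × 5.687 × 10⁻¹⁵) = 1.464 × 10⁻²¹ kg·m/s.
λ = h/p = 6.626 × 10⁻³⁴ / 1.464 × 10⁻²¹ = 4.53 × 10⁻¹³ m = 453 fm.

λ = 453 fm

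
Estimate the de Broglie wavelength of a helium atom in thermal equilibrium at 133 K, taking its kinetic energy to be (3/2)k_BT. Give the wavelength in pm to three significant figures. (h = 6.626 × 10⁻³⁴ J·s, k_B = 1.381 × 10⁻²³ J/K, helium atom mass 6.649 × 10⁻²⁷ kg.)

KE = (3/2)k_BT = 1.5 × 1.381 × 10⁻²³ × 133 = 2.755 × 10⁻²¹ J.
p = √(2mKE) = √(2 × 6.649 × 10⁻²⁷ × 2.755 × 10⁻²¹) = 6.053 × 10⁻²⁴ kg·m/s.
λ = h/p = 1.09 × 10⁻¹⁰ m = 109 pm.

λ = 109 pm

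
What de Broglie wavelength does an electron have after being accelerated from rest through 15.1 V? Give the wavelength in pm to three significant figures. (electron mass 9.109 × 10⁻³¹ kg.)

KE = eV = 1.602 × 10⁻¹⁹ × 15.10 = 2.419 × 10⁻¹⁸ J.
p = √(2mKE) = √(2 × 9.109 × 10⁻³¹ × 2.419 × 10⁻¹⁸) = 2.099 × 10⁻²⁴ kg·m/s.
λ = h/p = 6.626 × 10⁻³⁴ / 2.099 × 10⁻²⁴ = 3.16 × 10⁻¹⁰ m = 316 pm.

λ = 316 pm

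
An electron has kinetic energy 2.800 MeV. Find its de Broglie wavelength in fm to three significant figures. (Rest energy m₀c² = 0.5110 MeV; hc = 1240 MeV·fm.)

λ = 379 fm

Total energy E = KE + m₀c² = 2.800 + 0.5110 = 3.3110 MeV.
(pc)² = E² − (m₀c²)² = (3.3110)² − (0.5110)² = 10.70 MeV², so pc = 3.271 MeV.
λ = hc/(pc) = 1240 MeV·fm / 3.271 MeV = 379 fm.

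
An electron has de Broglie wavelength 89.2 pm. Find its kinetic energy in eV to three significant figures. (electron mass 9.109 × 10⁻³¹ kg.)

KE = 189 eV

p = h/λ = 6.626 × 10⁻³⁴ / 8.920 × 10⁻¹¹ = 7.428 × 10⁻²⁴ kg·m/s.
KE = p²/(2m) = (7.428 × 10⁻²⁴)² / (2 × 9.109 × 10⁻³¹) = 3.029 × 10⁻¹⁷ J = 189 eV.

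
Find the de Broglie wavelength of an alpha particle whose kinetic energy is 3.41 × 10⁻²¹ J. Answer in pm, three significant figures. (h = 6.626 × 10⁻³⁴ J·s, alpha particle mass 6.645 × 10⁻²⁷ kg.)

λ = 98.4 pm

p = √(2mKE) = √(2 × 6.645 × 10⁻²⁷ × 3.410 × 10⁻²¹) = 6.732 × 10⁻²⁴ kg·m/s.
λ = h/p = 6.626 × 10⁻³⁴ / 6.732 × 10⁻²⁴ = 9.84 × 10⁻¹¹ m = 98.4 pm.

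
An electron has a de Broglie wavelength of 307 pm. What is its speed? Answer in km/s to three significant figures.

v = 2370 km/s

p = h/λ = 6.626 × 10⁻³⁴ / 3.070 × 10⁻¹⁰ = 2.158 × 10⁻²⁴ kg·m/s.
v = p/m = 2.158 × 10⁻²⁴ / 9.109 × 10⁻³¹ = 2.37 × 10⁶ m/s = 2370 km/s.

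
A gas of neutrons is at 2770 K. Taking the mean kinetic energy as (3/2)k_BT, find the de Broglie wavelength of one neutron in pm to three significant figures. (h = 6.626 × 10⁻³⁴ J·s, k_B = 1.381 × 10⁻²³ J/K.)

λ = 47.8 pm

KE = (3/2)k_BT = 1.5 × 1.381 × 10⁻²³ × 2770 = 5.738 × 10⁻²⁰ J.
p = √(2mKE) = √(2 × 1.675 × 10⁻²⁷ × 5.738 × 10⁻²⁰) = 1.386 × 10⁻²³ kg·m/s.
λ = h/p = 4.78 × 10⁻¹¹ m = 47.8 pm.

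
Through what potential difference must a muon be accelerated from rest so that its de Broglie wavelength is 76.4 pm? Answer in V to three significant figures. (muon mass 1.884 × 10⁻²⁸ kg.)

V = 1.25 V

p = h/λ = 6.626 × 10⁻³⁴ / 7.640 × 10⁻¹¹ = 8.673 × 10⁻²⁴ kg·m/s.
KE = p²/(2m) = 1.996 × 10⁻¹⁹ J.
V = KE/e = 1.996 × 10⁻¹⁹ / (1.602 × 10⁻¹⁹) = 1.25 V.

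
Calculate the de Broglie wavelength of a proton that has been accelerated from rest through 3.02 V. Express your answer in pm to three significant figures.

λ = 16.5 pm

KE = eV = 1.602 × 10⁻¹⁹ × 3.020 = 4.838 × 10⁻¹⁹ J.
p = √(2mKE) = √(2 × 1.673 × 10⁻²⁷ × 4.838 × 10⁻¹⁹) = 4.023 × 10⁻²³ kg·m/s.
λ = h/p = 6.626 × 10⁻³⁴ / 4.023 × 10⁻²³ = 1.65 × 10⁻¹¹ m = 16.5 pm.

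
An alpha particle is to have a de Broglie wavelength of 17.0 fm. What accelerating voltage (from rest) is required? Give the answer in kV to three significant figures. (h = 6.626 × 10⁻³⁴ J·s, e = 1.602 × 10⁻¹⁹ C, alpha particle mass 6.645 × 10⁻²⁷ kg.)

V = 357 kV

p = h/λ = 6.626 × 10⁻³⁴ / 1.700 × 10⁻¹⁴ = 3.898 × 10⁻²⁰ kg·m/s.
KE = p²/(2m) = 1.143 × 10⁻¹³ J.
V = KE/2e = 1.143 × 10⁻¹³ / (2 × 1.602 × 10⁻¹⁹) = 357 kV.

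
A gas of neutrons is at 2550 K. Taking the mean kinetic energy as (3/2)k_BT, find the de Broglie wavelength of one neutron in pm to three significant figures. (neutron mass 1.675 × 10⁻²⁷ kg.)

KE = (3/2)k_BT = 1.5 × 1.381 × 10⁻²³ × 2550 = 5.282 × 10⁻²⁰ J.
p = √(2mKE) = √(2 × 1.675 × 10⁻²⁷ × 5.282 × 10⁻²⁰) = 1.330 × 10⁻²³ kg·m/s.
λ = h/p = 4.98 × 10⁻¹¹ m = 49.8 pm.

λ = 49.8 pm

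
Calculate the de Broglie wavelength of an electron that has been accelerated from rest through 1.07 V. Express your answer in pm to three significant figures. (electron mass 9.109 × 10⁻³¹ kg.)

KE = eV = 1.602 × 10⁻¹⁹ × 1.070 = 1.714 × 10⁻¹⁹ J.
p = √(2mKE) = √(2 × 9.109 × 10⁻³¹ × 1.714 × 10⁻¹⁹) = 5.588 × 10⁻²⁵ kg·m/s.
λ = h/p = 6.626 × 10⁻³⁴ / 5.588 × 10⁻²⁵ = 1.19 × 10⁻⁹ m = 1190 pm.

λ = 1190 pm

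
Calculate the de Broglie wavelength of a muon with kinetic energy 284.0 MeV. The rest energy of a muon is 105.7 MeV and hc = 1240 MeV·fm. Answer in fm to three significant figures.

Total energy E = KE + m₀c² = 284.0 + 105.7 = 389.7 MeV.
(pc)² = E² − (m₀c²)² = (389.7)² − (105.7)² = 1.407 × 10⁵ MeV², so pc = 375.1 MeV.
λ = hc/(pc) = 1240 MeV·fm / 375.1 MeV = 3.31 fm.

λ = 3.31 fm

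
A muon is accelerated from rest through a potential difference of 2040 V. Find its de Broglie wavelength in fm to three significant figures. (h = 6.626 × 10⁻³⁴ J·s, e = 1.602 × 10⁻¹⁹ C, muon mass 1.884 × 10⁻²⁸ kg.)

λ = 1890 fm

KE = eV = 1.602 × 10⁻¹⁹ × 2040 = 3.268 × 10⁻¹⁶ J.
p = √(2mKE) = √(2 × 1.884 × 10⁻²⁸ × 3.268 × 10⁻¹⁶) = 3.509 × 10⁻²² kg·m/s.
λ = h/p = 6.626 × 10⁻³⁴ / 3.509 × 10⁻²² = 1.89 × 10⁻¹² m = 1890 fm.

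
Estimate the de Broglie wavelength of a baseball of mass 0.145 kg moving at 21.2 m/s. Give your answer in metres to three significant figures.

p = mv = 0.145 × 21.2 = 3.074 kg·m/s.
λ = h/p = 6.626 × 10⁻³⁴ / 3.074 = 2.16 × 10⁻³⁴ m.

λ = 2.16 × 10⁻³⁴ m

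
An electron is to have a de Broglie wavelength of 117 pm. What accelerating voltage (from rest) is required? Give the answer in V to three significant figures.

p = h/λ = 6.626 × 10⁻³⁴ / 1.170 × 10⁻¹⁰ = 5.663 × 10⁻²⁴ kg·m/s.
KE = p²/(2m) = 1.760 × 10⁻¹⁷ J.
V = KE/e = 1.760 × 10⁻¹⁷ / (1.602 × 10⁻¹⁹) = 110 V.

V = 110 V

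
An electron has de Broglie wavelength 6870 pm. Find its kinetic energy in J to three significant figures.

KE = 5.11 × 10⁻²¹ J

p = h/λ = 6.626 × 10⁻³⁴ / 6.870 × 10⁻⁹ = 9.645 × 10⁻²⁶ kg·m/s.
KE = p²/(2m) = (9.645 × 10⁻²⁶)² / (2 × 9.109 × 10⁻³¹) = 5.106 × 10⁻²¹ J = 5.11 × 10⁻²¹ J.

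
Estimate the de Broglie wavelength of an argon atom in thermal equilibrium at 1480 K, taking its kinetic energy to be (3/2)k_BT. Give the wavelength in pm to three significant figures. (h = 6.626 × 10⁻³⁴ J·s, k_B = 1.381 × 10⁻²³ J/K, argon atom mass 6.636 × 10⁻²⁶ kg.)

λ = 10.4 pm

KE = (3/2)k_BT = 1.5 × 1.381 × 10⁻²³ × 1480 = 3.066 × 10⁻²⁰ J.
p = √(2mKE) = √(2 × 6.636 × 10⁻²⁶ × 3.066 × 10⁻²⁰) = 6.379 × 10⁻²³ kg·m/s.
λ = h/p = 1.04 × 10⁻¹¹ m = 10.4 pm.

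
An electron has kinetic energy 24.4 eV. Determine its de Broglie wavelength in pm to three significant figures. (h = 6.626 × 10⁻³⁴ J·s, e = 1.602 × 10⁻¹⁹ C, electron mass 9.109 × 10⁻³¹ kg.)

KE = 24.4 eV = 3.909 × 10⁻¹⁸ J.
p = √(2mKE) = √(2 × 9.109 × 10⁻³¹ × 3.909 × 10⁻¹⁸) = 2.669 × 10⁻²⁴ kg·m/s.
λ = h/p = 6.626 × 10⁻³⁴ / 2.669 × 10⁻²⁴ = 2.48 × 10⁻¹⁰ m = 248 pm.

λ = 248 pm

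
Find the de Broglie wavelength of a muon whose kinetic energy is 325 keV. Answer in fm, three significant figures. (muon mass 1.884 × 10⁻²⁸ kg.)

λ = 150 fm

KE = 325 keV = 5.207 × 10⁻¹⁴ J.
p = √(2mKE) = √(2 × 1.884 × 10⁻²⁸ × 5.207 × 10⁻¹⁴) = 4.429 × 10⁻²¹ kg·m/s.
λ = h/p = 6.626 × 10⁻³⁴ / 4.429 × 10⁻²¹ = 1.50 × 10⁻¹³ m = 150 fm.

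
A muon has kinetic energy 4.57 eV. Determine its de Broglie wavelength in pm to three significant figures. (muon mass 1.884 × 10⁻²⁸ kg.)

KE = 4.57 eV = 7.321 × 10⁻¹⁹ J.
p = √(2mKE) = √(2 × 1.884 × 10⁻²⁸ × 7.321 × 10⁻¹⁹) = 1.661 × 10⁻²³ kg·m/s.
λ = h/p = 6.626 × 10⁻³⁴ / 1.661 × 10⁻²³ = 3.99 × 10⁻¹¹ m = 39.9 pm.

λ = 39.9 pm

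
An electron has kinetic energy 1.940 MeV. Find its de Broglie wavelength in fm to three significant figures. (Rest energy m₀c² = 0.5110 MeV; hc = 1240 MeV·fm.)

Total energy E = KE + m₀c² = 1.940 + 0.5110 = 2.4510 MeV.
(pc)² = E² − (m₀c²)² = (2.4510)² − (0.5110)² = 5.746 MeV², so pc = 2.397 MeV.
λ = hc/(pc) = 1240 MeV·fm / 2.397 MeV = 517 fm.

λ = 517 fm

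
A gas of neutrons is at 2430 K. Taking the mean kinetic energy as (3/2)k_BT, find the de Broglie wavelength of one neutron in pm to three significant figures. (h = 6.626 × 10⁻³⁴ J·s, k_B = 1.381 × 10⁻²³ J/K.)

λ = 51.0 pm

KE = (3/2)k_BT = 1.5 × 1.381 × 10⁻²³ × 2430 = 5.034 × 10⁻²⁰ J.
p = √(2mKE) = √(2 × 1.675 × 10⁻²⁷ × 5.034 × 10⁻²⁰) = 1.299 × 10⁻²³ kg·m/s.
λ = h/p = 5.10 × 10⁻¹¹ m = 51.0 pm.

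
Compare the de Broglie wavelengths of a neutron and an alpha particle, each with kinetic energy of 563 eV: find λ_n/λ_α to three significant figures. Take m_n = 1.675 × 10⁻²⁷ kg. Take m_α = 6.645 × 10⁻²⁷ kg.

At fixed KE, p = √(2mKE) so λ = h/p ∝ 1/√m.
λ_n/λ_α = √(m_α/m_n) = √(6.645 × 10⁻²⁷/1.675 × 10⁻²⁷) = √(3.967) = 1.99.

λ_n/λ_α = 1.99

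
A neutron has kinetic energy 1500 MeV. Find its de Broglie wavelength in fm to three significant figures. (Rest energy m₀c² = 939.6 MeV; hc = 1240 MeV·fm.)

λ = 0.551 fm

Total energy E = KE + m₀c² = 1500 + 939.6 = 2439.6 MeV.
(pc)² = E² − (m₀c²)² = (2439.6)² − (939.6)² = 5.069 × 10⁶ MeV², so pc = 2251 MeV.
λ = hc/(pc) = 1240 MeV·fm / 2251 MeV = 0.551 fm.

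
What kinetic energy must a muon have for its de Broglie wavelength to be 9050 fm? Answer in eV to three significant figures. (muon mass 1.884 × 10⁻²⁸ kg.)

p = h/λ = 6.626 × 10⁻³⁴ / 9.050 × 10⁻¹² = 7.322 × 10⁻²³ kg·m/s.
KE = p²/(2m) = (7.322 × 10⁻²³)² / (2 × 1.884 × 10⁻²⁸) = 1.423 × 10⁻¹⁷ J = 88.8 eV.

KE = 88.8 eV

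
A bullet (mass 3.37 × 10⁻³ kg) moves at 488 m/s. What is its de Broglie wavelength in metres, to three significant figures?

λ = 4.03 × 10⁻³⁴ m

p = mv = 3.37 × 10⁻³ × 488 = 1.645 kg·m/s.
λ = h/p = 6.626 × 10⁻³⁴ / 1.645 = 4.03 × 10⁻³⁴ m.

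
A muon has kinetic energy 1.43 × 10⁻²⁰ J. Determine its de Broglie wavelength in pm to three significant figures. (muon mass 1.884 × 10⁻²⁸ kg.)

λ = 285 pm

p = √(2mKE) = √(2 × 1.884 × 10⁻²⁸ × 1.430 × 10⁻²⁰) = 2.321 × 10⁻²⁴ kg·m/s.
λ = h/p = 6.626 × 10⁻³⁴ / 2.321 × 10⁻²⁴ = 2.85 × 10⁻¹⁰ m = 285 pm.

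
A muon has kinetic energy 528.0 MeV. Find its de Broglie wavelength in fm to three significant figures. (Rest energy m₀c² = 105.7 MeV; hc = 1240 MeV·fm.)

λ = 1.98 fm

Total energy E = KE + m₀c² = 528.0 + 105.7 = 633.7 MeV.
(pc)² = E² − (m₀c²)² = (633.7)² − (105.7)² = 3.904 × 10⁵ MeV², so pc = 624.8 MeV.
λ = hc/(pc) = 1240 MeV·fm / 624.8 MeV = 1.98 fm.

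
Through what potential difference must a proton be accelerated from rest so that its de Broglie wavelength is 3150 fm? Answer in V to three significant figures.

V = 82.5 V

p = h/λ = 6.626 × 10⁻³⁴ / 3.150 × 10⁻¹² = 2.103 × 10⁻²² kg·m/s.
KE = p²/(2m) = 1.322 × 10⁻¹⁷ J.
V = KE/e = 1.322 × 10⁻¹⁷ / (1.602 × 10⁻¹⁹) = 82.5 V.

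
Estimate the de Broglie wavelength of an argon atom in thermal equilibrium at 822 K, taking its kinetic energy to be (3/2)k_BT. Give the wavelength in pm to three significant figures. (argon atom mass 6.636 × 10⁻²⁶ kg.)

λ = 13.9 pm

KE = (3/2)k_BT = 1.5 × 1.381 × 10⁻²³ × 822 = 1.703 × 10⁻²⁰ J.
p = √(2mKE) = √(2 × 6.636 × 10⁻²⁶ × 1.703 × 10⁻²⁰) = 4.754 × 10⁻²³ kg·m/s.
λ = h/p = 1.39 × 10⁻¹¹ m = 13.9 pm.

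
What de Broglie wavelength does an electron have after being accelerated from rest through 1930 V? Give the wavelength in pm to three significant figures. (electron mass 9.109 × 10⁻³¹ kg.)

KE = eV = 1.602 × 10⁻¹⁹ × 1930 = 3.092 × 10⁻¹⁶ J.
p = √(2mKE) = √(2 × 9.109 × 10⁻³¹ × 3.092 × 10⁻¹⁶) = 2.373 × 10⁻²³ kg·m/s.
λ = h/p = 6.626 × 10⁻³⁴ / 2.373 × 10⁻²³ = 2.79 × 10⁻¹¹ m = 27.9 pm.

λ = 27.9 pm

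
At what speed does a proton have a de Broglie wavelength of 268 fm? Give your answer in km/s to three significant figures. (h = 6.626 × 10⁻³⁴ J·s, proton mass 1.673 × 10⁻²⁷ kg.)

p = h/λ = 6.626 × 10⁻³⁴ / 2.680 × 10⁻¹³ = 2.472 × 10⁻²¹ kg·m/s.
v = p/m = 2.472 × 10⁻²¹ / 1.673 × 10⁻²⁷ = 1.48 × 10⁶ m/s = 1480 km/s.

v = 1480 km/s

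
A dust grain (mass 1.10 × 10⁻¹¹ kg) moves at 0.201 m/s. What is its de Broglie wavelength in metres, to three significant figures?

p = mv = 1.10 × 10⁻¹¹ × 0.201 = 2.211 × 10⁻¹² kg·m/s.
λ = h/p = 6.626 × 10⁻³⁴ / 2.211 × 10⁻¹² = 3.00 × 10⁻²² m.

λ = 3.00 × 10⁻²² m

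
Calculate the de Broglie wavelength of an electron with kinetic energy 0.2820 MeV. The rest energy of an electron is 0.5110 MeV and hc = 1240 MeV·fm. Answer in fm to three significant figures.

Total energy E = KE + m₀c² = 0.2820 + 0.5110 = 0.7930 MeV.
(pc)² = E² − (m₀c²)² = (0.7930)² − (0.5110)² = 0.3677 MeV², so pc = 0.6064 MeV.
λ = hc/(pc) = 1240 MeV·fm / 0.6064 MeV = 2040 fm.

λ = 2040 fm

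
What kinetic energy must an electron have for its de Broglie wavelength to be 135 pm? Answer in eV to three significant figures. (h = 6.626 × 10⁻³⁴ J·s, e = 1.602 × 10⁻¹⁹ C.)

p = h/λ = 6.626 × 10⁻³⁴ / 1.350 × 10⁻¹⁰ = 4.908 × 10⁻²⁴ kg·m/s.
KE = p²/(2m) = (4.908 × 10⁻²⁴)² / (2 × 9.109 × 10⁻³¹) = 1.322 × 10⁻¹⁷ J = 82.5 eV.

KE = 82.5 eV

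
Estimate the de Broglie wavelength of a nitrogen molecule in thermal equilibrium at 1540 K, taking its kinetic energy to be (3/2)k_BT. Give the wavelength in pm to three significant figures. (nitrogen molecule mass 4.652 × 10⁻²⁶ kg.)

KE = (3/2)k_BT = 1.5 × 1.381 × 10⁻²³ × 1540 = 3.190 × 10⁻²⁰ J.
p = √(2mKE) = √(2 × 4.652 × 10⁻²⁶ × 3.190 × 10⁻²⁰) = 5.448 × 10⁻²³ kg·m/s.
λ = h/p = 1.22 × 10⁻¹¹ m = 12.2 pm.

λ = 12.2 pm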